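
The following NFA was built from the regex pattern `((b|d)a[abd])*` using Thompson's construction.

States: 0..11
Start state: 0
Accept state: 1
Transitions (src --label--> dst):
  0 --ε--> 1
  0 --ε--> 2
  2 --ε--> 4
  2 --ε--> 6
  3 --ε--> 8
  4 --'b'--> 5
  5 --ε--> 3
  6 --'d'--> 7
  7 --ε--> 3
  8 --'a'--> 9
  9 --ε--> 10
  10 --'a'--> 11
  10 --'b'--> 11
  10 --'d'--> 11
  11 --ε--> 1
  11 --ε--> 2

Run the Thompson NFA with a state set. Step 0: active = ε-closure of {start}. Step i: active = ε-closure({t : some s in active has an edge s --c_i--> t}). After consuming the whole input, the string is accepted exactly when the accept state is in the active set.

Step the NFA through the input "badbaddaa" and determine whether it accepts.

Answer: ACCEPT

Steps:
start: ε-closure({0}) = {0,1,2,4,6}
'b' @ 1: {3,5,8}
'a' @ 2: {9,10}
'd' @ 3: {1,2,4,6,11}  [accepting]
'b' @ 4: {3,5,8}
'a' @ 5: {9,10}
'd' @ 6: {1,2,4,6,11}  [accepting]
'd' @ 7: {3,7,8}
'a' @ 8: {9,10}
'a' @ 9: {1,2,4,6,11}  [accepting]
end set {1,2,4,6,11} — state 1 in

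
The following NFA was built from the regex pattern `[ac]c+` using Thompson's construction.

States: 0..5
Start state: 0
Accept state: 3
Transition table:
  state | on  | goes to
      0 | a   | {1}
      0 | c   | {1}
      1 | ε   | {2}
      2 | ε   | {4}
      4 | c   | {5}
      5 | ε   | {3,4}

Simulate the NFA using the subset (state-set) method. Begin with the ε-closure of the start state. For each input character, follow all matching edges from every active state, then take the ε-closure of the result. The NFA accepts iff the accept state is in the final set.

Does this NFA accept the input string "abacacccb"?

Answer: REJECT

Derivation:
start: ε-closure({0}) = {0}
'a' @ 1: {1,2,4}
'b' @ 2: {}  — dead — no transitions
rest 'acacccb' ignored (set empty)
after full input: {}  (accept=3 not in)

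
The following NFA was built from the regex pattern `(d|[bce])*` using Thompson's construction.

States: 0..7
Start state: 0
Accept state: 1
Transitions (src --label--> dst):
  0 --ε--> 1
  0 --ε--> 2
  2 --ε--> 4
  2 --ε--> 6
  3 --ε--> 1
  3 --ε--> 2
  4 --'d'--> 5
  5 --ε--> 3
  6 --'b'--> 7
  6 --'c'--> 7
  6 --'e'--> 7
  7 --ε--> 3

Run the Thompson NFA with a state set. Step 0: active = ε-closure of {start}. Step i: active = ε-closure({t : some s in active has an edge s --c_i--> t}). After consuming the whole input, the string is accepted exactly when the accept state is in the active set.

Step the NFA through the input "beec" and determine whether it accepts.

start: ε-closure({0}) = {0,1,2,4,6}
'b' @ 1: {1,2,3,4,6,7}  ✓accept
'e' @ 2: {1,2,3,4,6,7}  ✓accept
'e' @ 3: {1,2,3,4,6,7}  ✓accept
'c' @ 4: {1,2,3,4,6,7}  ✓accept
final: {1,2,3,4,6,7}; accept 1 in set

Answer: ACCEPT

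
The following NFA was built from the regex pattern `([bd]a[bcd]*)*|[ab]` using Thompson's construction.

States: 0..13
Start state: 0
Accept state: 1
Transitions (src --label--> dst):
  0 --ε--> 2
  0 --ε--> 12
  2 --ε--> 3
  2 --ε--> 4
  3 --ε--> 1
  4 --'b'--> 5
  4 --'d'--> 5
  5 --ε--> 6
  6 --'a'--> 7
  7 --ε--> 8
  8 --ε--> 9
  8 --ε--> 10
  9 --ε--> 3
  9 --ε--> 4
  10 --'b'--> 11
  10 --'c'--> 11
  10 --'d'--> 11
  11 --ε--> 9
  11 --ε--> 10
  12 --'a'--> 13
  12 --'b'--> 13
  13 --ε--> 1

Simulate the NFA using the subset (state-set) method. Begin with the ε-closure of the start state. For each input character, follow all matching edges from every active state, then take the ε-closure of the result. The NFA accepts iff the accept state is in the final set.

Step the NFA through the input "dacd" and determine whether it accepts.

initial (ε-close {0}): {0,1,2,3,4,12}
'd' @ 1: {5,6}
'a' @ 2: {1,3,4,7,8,9,10}  ✓accept
'c' @ 3: {1,3,4,9,10,11}  ✓accept
'd' @ 4: {1,3,4,5,6,9,10,11}  ✓accept
end set {1,3,4,5,6,9,10,11} — state 1 in

Answer: ACCEPT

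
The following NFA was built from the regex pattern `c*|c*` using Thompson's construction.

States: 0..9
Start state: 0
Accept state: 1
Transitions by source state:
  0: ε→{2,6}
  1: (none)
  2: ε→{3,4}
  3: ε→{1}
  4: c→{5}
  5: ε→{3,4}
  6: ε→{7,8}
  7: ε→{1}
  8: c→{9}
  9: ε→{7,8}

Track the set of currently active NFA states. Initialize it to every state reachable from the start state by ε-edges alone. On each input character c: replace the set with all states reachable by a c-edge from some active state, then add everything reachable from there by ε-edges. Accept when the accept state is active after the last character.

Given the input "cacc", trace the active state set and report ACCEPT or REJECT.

S₀ = ε-closure({0}) = {0,1,2,3,4,6,7,8}
'c' @ 1: {1,3,4,5,7,8,9}  ✓accept
'a' @ 2: {}  — no active states
rest 'cc' ignored (set empty)
after full input: {}  (accept=1 not in)

Answer: REJECT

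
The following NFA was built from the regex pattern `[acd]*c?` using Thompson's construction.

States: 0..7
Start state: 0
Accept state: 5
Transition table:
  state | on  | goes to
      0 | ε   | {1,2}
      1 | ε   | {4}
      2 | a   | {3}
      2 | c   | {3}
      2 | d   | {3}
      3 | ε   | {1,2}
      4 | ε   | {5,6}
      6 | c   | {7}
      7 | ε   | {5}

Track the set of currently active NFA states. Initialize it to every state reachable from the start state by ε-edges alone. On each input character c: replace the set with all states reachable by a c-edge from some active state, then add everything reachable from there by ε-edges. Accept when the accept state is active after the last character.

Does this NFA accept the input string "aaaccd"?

Answer: ACCEPT

Derivation:
initial (ε-close {0}): {0,1,2,4,5,6}
'a' @ 1: {1,2,3,4,5,6}  ✓accept
'a' @ 2: {1,2,3,4,5,6}  ✓accept
'a' @ 3: {1,2,3,4,5,6}  ✓accept
'c' @ 4: {1,2,3,4,5,6,7}  ✓accept
'c' @ 5: {1,2,3,4,5,6,7}  ✓accept
'd' @ 6: {1,2,3,4,5,6}  ✓accept
final: {1,2,3,4,5,6}; accept 5 in set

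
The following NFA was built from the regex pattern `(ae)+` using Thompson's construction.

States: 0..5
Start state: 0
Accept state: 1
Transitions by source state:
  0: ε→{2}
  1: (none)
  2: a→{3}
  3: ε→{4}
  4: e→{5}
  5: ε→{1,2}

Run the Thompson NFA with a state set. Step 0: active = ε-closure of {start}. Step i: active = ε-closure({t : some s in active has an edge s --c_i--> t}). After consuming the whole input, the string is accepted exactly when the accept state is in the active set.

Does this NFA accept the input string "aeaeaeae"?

Answer: ACCEPT

Trace:
start: ε-closure({0}) = {0,2}
'a' @ 1: {3,4}
'e' @ 2: {1,2,5}  (accept∈set)
'a' @ 3: {3,4}
'e' @ 4: {1,2,5}  (accept∈set)
'a' @ 5: {3,4}
'e' @ 6: {1,2,5}  (accept∈set)
'a' @ 7: {3,4}
'e' @ 8: {1,2,5}  (accept∈set)
end set {1,2,5} — state 1 in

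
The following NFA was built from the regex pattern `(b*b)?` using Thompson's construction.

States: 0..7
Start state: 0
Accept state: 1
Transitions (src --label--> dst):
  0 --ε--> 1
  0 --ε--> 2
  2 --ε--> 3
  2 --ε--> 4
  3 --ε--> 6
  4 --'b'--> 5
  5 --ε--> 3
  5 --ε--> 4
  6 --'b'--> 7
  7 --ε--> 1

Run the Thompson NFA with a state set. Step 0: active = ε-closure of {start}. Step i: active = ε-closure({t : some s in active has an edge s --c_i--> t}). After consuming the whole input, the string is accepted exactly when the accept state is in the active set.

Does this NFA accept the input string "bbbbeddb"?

start: ε-closure({0}) = {0,1,2,3,4,6}
'b' @ 1: {1,3,4,5,6,7}  [accepting]
'b' @ 2: {1,3,4,5,6,7}  [accepting]
'b' @ 3: {1,3,4,5,6,7}  [accepting]
'b' @ 4: {1,3,4,5,6,7}  [accepting]
'e' @ 5: {}  — no active states
rest 'ddb' ignored (set empty)
final: {}; accept 1 not in set

Answer: REJECT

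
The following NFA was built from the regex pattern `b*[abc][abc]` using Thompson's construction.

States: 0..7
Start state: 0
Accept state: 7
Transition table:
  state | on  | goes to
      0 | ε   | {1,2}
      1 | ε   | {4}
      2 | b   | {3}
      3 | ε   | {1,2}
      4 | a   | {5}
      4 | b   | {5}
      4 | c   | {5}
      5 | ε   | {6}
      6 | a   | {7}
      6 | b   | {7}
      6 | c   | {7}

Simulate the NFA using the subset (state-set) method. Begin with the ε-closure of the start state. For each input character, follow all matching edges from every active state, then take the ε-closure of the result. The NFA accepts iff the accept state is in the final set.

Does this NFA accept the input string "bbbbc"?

start: ε-closure({0}) = {0,1,2,4}
'b' @ 1: {1,2,3,4,5,6}
'b' @ 2: {1,2,3,4,5,6,7}  ✓accept
'b' @ 3: {1,2,3,4,5,6,7}  ✓accept
'b' @ 4: {1,2,3,4,5,6,7}  ✓accept
'c' @ 5: {5,6,7}  ✓accept
end set {5,6,7} — state 7 in

Answer: ACCEPT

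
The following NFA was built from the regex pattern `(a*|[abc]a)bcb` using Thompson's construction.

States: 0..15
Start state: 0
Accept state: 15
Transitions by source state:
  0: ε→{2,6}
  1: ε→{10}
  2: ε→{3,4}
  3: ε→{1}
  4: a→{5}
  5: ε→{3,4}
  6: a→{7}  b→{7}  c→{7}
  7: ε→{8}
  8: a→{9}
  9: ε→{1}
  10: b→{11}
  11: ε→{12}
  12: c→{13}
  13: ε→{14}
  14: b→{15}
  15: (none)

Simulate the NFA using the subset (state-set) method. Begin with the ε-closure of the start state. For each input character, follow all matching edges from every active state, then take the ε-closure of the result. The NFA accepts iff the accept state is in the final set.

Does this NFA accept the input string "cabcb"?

Answer: ACCEPT

Derivation:
initial (ε-close {0}): {0,1,2,3,4,6,10}
'c' @ 1: {7,8}
'a' @ 2: {1,9,10}
'b' @ 3: {11,12}
'c' @ 4: {13,14}
'b' @ 5: {15}  [accepting]
final: {15}; accept 15 in set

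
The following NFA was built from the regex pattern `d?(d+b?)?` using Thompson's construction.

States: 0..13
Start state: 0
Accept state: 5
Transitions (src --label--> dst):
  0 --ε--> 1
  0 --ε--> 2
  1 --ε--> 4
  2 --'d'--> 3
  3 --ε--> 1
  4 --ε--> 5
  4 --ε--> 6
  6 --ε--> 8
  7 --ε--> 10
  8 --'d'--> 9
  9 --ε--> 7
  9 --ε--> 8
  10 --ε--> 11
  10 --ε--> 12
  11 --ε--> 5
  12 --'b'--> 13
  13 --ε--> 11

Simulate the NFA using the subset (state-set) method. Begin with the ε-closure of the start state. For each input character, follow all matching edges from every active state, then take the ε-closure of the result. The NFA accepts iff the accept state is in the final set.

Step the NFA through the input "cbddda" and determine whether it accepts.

start: ε-closure({0}) = {0,1,2,4,5,6,8}
'c' @ 1: {}  — no active states
rest 'bddda' ignored (set empty)
after full input: {}  (accept=5 not in)

Answer: REJECT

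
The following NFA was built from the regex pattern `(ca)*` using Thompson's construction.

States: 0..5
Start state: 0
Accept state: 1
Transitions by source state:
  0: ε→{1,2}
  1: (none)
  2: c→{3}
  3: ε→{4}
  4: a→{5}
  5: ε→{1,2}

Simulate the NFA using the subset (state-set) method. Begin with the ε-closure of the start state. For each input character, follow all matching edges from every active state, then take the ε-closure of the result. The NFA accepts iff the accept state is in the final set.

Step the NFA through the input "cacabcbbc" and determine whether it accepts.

start: ε-closure({0}) = {0,1,2}
'c' @ 1: {3,4}
'a' @ 2: {1,2,5}  ✓accept
'c' @ 3: {3,4}
'a' @ 4: {1,2,5}  ✓accept
'b' @ 5: {}  — dead — no transitions
rest 'cbbc' ignored (set empty)
end set {} — state 1 not in

Answer: REJECT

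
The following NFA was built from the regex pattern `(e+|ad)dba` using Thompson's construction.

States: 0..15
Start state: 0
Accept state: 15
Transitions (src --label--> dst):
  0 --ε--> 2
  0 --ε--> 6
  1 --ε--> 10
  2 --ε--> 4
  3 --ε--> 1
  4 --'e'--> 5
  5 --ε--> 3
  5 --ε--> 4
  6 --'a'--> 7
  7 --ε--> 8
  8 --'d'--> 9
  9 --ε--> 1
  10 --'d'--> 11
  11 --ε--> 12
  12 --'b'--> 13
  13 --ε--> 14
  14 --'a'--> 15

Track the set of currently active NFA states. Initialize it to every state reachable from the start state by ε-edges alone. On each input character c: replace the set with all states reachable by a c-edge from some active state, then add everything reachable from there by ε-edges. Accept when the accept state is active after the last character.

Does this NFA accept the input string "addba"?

Answer: ACCEPT

Trace:
start: ε-closure({0}) = {0,2,4,6}
'a' @ 1: {7,8}
'd' @ 2: {1,9,10}
'd' @ 3: {11,12}
'b' @ 4: {13,14}
'a' @ 5: {15}  ✓accept
final: {15}; accept 15 in set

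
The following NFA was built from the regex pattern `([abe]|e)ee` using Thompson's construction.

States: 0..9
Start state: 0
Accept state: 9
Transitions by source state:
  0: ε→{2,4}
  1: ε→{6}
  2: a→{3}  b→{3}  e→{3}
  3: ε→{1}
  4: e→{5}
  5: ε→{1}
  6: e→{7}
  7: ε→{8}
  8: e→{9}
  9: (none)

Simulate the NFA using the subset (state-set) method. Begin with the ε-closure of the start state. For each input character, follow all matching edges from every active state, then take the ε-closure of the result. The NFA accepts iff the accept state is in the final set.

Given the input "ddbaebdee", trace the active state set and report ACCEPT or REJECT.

initial (ε-close {0}): {0,2,4}
'd' @ 1: {}  — state set empty
rest 'dbaebdee' ignored (set empty)
final: {}; accept 9 not in set

Answer: REJECT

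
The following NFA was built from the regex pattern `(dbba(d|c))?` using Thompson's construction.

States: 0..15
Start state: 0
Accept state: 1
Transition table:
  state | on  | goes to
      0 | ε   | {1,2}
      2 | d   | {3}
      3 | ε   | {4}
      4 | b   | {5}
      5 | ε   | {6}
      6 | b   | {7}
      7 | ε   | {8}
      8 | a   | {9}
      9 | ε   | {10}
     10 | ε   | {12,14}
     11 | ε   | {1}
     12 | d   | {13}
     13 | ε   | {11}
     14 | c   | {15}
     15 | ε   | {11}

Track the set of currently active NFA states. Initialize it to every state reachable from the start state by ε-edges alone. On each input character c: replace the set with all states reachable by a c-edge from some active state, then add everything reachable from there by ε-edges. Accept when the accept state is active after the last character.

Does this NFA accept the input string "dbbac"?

Answer: ACCEPT

Trace:
initial (ε-close {0}): {0,1,2}
'd' @ 1: {3,4}
'b' @ 2: {5,6}
'b' @ 3: {7,8}
'a' @ 4: {9,10,12,14}
'c' @ 5: {1,11,15}  [accepting]
final: {1,11,15}; accept 1 in set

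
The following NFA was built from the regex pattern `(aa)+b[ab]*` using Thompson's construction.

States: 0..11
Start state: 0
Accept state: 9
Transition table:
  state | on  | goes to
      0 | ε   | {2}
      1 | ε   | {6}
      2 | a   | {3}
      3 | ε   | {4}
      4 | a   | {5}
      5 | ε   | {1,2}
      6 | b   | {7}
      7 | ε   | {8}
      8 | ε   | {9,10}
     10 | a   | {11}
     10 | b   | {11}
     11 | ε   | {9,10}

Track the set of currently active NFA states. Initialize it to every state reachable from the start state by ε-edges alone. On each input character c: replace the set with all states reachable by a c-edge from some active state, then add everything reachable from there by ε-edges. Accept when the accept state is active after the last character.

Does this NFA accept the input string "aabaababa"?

Answer: ACCEPT

Steps:
start: ε-closure({0}) = {0,2}
'a' @ 1: {3,4}
'a' @ 2: {1,2,5,6}
'b' @ 3: {7,8,9,10}  [accepting]
'a' @ 4: {9,10,11}  [accepting]
'a' @ 5: {9,10,11}  [accepting]
'b' @ 6: {9,10,11}  [accepting]
'a' @ 7: {9,10,11}  [accepting]
'b' @ 8: {9,10,11}  [accepting]
'a' @ 9: {9,10,11}  [accepting]
after full input: {9,10,11}  (accept=9 in)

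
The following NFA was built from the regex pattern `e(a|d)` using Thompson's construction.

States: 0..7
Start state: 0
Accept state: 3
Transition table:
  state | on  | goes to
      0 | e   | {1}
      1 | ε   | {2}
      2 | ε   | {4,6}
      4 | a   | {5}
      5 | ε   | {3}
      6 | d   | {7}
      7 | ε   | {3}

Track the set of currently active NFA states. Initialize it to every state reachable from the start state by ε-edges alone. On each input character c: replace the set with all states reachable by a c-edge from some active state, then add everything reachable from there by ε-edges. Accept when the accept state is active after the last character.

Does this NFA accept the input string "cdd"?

Answer: REJECT

Trace:
initial (ε-close {0}): {0}
'c' @ 1: {}  — no active states
rest 'dd' ignored (set empty)
after full input: {}  (accept=3 not in)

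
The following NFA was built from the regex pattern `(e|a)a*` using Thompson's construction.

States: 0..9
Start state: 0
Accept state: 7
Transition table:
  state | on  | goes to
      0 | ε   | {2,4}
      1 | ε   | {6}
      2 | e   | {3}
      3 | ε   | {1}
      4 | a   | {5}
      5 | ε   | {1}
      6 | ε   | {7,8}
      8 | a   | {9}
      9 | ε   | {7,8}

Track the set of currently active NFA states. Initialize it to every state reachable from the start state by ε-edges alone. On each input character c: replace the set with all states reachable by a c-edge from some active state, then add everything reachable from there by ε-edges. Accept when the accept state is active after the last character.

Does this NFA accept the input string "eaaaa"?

Answer: ACCEPT

Trace:
S₀ = ε-closure({0}) = {0,2,4}
'e' @ 1: {1,3,6,7,8}  (accept∈set)
'a' @ 2: {7,8,9}  (accept∈set)
'a' @ 3: {7,8,9}  (accept∈set)
'a' @ 4: {7,8,9}  (accept∈set)
'a' @ 5: {7,8,9}  (accept∈set)
end set {7,8,9} — state 7 in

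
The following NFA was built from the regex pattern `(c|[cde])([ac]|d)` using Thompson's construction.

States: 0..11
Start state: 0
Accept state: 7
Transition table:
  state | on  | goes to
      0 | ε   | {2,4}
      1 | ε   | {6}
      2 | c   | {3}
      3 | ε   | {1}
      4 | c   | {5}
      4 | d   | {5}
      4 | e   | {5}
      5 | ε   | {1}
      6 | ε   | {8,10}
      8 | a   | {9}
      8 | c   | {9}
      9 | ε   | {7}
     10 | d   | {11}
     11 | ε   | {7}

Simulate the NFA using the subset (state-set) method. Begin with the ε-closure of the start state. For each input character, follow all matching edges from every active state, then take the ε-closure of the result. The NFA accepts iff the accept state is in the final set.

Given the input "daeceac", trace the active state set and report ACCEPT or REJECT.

start: ε-closure({0}) = {0,2,4}
'd' @ 1: {1,5,6,8,10}
'a' @ 2: {7,9}  (accept∈set)
'e' @ 3: {}  — no active states
rest 'ceac' ignored (set empty)
final: {}; accept 7 not in set

Answer: REJECT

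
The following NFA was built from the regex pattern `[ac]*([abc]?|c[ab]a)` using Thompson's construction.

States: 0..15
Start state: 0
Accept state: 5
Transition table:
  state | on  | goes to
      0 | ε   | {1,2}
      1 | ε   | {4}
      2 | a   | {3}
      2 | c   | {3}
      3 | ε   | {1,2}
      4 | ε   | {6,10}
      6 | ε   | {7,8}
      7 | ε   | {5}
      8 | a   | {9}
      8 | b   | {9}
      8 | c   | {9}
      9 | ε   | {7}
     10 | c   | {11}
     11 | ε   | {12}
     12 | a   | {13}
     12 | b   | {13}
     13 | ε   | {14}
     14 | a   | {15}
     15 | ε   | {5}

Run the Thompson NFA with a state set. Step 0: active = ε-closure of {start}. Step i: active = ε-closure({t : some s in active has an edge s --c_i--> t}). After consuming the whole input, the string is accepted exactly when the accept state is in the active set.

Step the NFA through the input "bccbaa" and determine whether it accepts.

initial (ε-close {0}): {0,1,2,4,5,6,7,8,10}
'b' @ 1: {5,7,9}  ✓accept
'c' @ 2: {}  — no active states
rest 'cbaa' ignored (set empty)
after full input: {}  (accept=5 not in)

Answer: REJECT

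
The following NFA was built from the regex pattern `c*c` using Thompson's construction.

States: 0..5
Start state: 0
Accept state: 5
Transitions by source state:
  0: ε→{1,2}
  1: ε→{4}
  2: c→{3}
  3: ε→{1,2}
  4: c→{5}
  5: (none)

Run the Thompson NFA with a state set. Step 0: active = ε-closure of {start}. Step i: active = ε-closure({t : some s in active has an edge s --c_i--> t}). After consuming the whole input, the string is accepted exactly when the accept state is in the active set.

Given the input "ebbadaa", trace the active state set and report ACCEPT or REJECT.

Answer: REJECT

Trace:
start: ε-closure({0}) = {0,1,2,4}
'e' @ 1: {}  — no active states
rest 'bbadaa' ignored (set empty)
final: {}; accept 5 not in set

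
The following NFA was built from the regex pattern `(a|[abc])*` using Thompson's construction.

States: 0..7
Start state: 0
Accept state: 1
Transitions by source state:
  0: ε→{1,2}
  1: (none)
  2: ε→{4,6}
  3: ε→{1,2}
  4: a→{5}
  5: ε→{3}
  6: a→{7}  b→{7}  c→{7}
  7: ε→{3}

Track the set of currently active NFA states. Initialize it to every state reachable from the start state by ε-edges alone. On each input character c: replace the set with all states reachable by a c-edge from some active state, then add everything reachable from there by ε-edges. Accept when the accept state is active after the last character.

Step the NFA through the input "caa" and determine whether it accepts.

Answer: ACCEPT

Derivation:
initial (ε-close {0}): {0,1,2,4,6}
'c' @ 1: {1,2,3,4,6,7}  [accepting]
'a' @ 2: {1,2,3,4,5,6,7}  [accepting]
'a' @ 3: {1,2,3,4,5,6,7}  [accepting]
end set {1,2,3,4,5,6,7} — state 1 in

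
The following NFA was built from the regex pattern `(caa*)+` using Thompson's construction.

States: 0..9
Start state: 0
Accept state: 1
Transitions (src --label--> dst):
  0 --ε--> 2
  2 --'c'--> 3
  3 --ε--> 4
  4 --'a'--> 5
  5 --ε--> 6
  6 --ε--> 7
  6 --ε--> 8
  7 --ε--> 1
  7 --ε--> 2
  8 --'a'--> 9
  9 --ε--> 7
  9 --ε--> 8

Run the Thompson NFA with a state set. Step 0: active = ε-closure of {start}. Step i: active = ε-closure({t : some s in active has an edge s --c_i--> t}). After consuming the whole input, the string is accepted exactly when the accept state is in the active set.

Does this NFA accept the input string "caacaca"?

Answer: ACCEPT

Trace:
start: ε-closure({0}) = {0,2}
'c' @ 1: {3,4}
'a' @ 2: {1,2,5,6,7,8}  (accept∈set)
'a' @ 3: {1,2,7,8,9}  (accept∈set)
'c' @ 4: {3,4}
'a' @ 5: {1,2,5,6,7,8}  (accept∈set)
'c' @ 6: {3,4}
'a' @ 7: {1,2,5,6,7,8}  (accept∈set)
after full input: {1,2,5,6,7,8}  (accept=1 in)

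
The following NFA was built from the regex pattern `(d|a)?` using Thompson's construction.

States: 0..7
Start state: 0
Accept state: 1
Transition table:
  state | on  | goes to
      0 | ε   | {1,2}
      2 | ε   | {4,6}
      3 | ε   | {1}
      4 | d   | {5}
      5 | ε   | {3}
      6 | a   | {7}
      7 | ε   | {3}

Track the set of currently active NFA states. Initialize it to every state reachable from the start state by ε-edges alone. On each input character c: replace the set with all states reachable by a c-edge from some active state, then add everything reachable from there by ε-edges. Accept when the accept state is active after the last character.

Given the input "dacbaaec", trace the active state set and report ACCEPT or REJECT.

S₀ = ε-closure({0}) = {0,1,2,4,6}
'd' @ 1: {1,3,5}  [accepting]
'a' @ 2: {}  — no active states
rest 'cbaaec' ignored (set empty)
final: {}; accept 1 not in set

Answer: REJECT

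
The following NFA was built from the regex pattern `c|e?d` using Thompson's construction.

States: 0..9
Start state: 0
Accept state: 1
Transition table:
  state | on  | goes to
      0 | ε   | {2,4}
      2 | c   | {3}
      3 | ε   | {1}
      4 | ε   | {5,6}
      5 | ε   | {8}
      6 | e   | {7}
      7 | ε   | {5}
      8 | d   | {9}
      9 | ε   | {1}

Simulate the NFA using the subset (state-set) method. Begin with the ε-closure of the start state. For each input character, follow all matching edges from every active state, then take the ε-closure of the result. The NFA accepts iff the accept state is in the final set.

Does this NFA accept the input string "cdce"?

S₀ = ε-closure({0}) = {0,2,4,5,6,8}
'c' @ 1: {1,3}  ✓accept
'd' @ 2: {}  — no active states
rest 'ce' ignored (set empty)
after full input: {}  (accept=1 not in)

Answer: REJECT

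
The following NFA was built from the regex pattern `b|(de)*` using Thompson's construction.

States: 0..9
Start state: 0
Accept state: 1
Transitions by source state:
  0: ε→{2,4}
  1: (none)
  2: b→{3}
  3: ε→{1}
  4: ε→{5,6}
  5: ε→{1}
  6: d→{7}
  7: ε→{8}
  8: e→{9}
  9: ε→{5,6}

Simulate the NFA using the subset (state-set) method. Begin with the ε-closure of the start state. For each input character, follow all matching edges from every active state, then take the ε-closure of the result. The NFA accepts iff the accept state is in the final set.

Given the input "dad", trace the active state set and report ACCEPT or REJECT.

Answer: REJECT

Steps:
S₀ = ε-closure({0}) = {0,1,2,4,5,6}
'd' @ 1: {7,8}
'a' @ 2: {}  — state set empty
rest 'd' ignored (set empty)
end set {} — state 1 not in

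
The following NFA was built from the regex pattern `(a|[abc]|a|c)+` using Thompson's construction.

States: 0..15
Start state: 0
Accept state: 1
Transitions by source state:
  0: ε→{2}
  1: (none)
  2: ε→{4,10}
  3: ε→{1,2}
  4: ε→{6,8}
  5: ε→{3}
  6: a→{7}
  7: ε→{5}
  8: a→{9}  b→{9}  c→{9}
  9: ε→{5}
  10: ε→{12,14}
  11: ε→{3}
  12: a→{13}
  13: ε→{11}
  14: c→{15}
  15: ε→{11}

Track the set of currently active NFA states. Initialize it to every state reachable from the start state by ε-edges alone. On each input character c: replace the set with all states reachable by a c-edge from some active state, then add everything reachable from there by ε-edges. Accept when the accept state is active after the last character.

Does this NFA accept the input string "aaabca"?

initial (ε-close {0}): {0,2,4,6,8,10,12,14}
'a' @ 1: {1,2,3,4,5,6,7,8,9,10,11,12,13,14}  [accepting]
'a' @ 2: {1,2,3,4,5,6,7,8,9,10,11,12,13,14}  [accepting]
'a' @ 3: {1,2,3,4,5,6,7,8,9,10,11,12,13,14}  [accepting]
'b' @ 4: {1,2,3,4,5,6,8,9,10,12,14}  [accepting]
'c' @ 5: {1,2,3,4,5,6,8,9,10,11,12,14,15}  [accepting]
'a' @ 6: {1,2,3,4,5,6,7,8,9,10,11,12,13,14}  [accepting]
final: {1,2,3,4,5,6,7,8,9,10,11,12,13,14}; accept 1 in set

Answer: ACCEPT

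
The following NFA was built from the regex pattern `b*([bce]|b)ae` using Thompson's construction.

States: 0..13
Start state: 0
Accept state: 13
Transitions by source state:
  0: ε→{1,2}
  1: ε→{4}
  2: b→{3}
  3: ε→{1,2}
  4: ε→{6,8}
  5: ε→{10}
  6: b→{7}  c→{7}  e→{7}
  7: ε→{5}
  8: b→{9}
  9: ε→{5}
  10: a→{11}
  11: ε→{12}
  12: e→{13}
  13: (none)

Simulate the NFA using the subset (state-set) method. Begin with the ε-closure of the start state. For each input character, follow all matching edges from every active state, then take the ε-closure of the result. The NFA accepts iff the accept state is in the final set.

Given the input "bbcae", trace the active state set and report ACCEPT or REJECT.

Answer: ACCEPT

Derivation:
start: ε-closure({0}) = {0,1,2,4,6,8}
'b' @ 1: {1,2,3,4,5,6,7,8,9,10}
'b' @ 2: {1,2,3,4,5,6,7,8,9,10}
'c' @ 3: {5,7,10}
'a' @ 4: {11,12}
'e' @ 5: {13}  [accepting]
final: {13}; accept 13 in set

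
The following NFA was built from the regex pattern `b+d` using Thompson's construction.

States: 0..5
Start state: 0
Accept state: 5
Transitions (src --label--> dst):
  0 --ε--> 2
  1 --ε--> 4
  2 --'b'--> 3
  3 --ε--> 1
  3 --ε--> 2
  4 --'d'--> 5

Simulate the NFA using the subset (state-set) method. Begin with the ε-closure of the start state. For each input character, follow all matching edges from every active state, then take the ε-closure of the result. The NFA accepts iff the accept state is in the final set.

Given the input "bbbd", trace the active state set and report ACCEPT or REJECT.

S₀ = ε-closure({0}) = {0,2}
'b' @ 1: {1,2,3,4}
'b' @ 2: {1,2,3,4}
'b' @ 3: {1,2,3,4}
'd' @ 4: {5}  (accept∈set)
after full input: {5}  (accept=5 in)

Answer: ACCEPT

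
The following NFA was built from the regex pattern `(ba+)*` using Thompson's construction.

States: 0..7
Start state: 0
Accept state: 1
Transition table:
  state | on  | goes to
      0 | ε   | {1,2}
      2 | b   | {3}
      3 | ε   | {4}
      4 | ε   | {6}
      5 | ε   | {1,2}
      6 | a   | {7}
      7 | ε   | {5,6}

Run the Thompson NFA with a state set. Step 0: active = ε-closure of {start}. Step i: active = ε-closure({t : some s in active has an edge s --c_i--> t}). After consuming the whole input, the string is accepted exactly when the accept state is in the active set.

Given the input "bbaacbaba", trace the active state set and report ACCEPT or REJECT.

Answer: REJECT

Derivation:
S₀ = ε-closure({0}) = {0,1,2}
'b' @ 1: {3,4,6}
'b' @ 2: {}  — state set empty
rest 'aacbaba' ignored (set empty)
after full input: {}  (accept=1 not in)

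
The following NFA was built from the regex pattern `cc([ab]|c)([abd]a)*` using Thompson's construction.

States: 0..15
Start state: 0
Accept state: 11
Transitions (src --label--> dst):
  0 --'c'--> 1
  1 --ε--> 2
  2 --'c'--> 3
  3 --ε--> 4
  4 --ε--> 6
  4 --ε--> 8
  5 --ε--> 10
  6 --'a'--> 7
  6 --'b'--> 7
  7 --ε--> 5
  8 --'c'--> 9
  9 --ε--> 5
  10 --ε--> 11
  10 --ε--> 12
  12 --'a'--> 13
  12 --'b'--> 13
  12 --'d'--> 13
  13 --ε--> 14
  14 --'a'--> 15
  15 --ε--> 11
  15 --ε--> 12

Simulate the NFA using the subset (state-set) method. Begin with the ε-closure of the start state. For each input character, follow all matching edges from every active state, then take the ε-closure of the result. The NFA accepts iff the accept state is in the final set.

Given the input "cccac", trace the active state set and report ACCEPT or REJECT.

Answer: REJECT

Trace:
initial (ε-close {0}): {0}
'c' @ 1: {1,2}
'c' @ 2: {3,4,6,8}
'c' @ 3: {5,9,10,11,12}  [accepting]
'a' @ 4: {13,14}
'c' @ 5: {}  — state set empty
end set {} — state 11 not in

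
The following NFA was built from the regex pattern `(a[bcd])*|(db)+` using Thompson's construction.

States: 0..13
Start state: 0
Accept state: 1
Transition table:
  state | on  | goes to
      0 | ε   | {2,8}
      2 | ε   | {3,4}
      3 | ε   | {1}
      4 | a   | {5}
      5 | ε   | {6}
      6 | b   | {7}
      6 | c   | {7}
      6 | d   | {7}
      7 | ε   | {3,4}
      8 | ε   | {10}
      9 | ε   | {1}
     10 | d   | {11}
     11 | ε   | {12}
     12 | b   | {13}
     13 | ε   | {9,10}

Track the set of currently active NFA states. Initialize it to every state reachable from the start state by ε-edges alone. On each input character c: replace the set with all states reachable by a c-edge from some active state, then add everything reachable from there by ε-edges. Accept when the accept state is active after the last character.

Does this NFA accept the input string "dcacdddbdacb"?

initial (ε-close {0}): {0,1,2,3,4,8,10}
'd' @ 1: {11,12}
'c' @ 2: {}  — no active states
rest 'acdddbdacb' ignored (set empty)
end set {} — state 1 not in

Answer: REJECT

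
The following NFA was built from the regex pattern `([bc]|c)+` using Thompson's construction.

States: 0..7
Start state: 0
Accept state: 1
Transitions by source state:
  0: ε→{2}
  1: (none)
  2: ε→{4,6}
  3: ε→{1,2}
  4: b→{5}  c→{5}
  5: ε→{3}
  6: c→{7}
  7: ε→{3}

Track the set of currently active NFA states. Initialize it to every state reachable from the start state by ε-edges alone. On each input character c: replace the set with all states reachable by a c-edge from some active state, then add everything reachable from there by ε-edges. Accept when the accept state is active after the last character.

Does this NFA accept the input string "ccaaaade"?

Answer: REJECT

Steps:
S₀ = ε-closure({0}) = {0,2,4,6}
'c' @ 1: {1,2,3,4,5,6,7}  (accept∈set)
'c' @ 2: {1,2,3,4,5,6,7}  (accept∈set)
'a' @ 3: {}  — no active states
rest 'aaade' ignored (set empty)
end set {} — state 1 not in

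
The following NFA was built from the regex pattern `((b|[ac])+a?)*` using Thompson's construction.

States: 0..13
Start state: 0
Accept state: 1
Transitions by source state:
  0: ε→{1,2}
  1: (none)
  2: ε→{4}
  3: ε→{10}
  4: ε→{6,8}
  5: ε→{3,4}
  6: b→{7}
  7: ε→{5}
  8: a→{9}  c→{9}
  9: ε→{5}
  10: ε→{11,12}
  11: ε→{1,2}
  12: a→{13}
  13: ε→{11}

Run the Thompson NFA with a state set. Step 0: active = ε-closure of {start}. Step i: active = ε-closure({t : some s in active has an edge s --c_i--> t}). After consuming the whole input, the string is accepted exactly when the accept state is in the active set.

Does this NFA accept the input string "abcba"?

initial (ε-close {0}): {0,1,2,4,6,8}
'a' @ 1: {1,2,3,4,5,6,8,9,10,11,12}  ✓accept
'b' @ 2: {1,2,3,4,5,6,7,8,10,11,12}  ✓accept
'c' @ 3: {1,2,3,4,5,6,8,9,10,11,12}  ✓accept
'b' @ 4: {1,2,3,4,5,6,7,8,10,11,12}  ✓accept
'a' @ 5: {1,2,3,4,5,6,8,9,10,11,12,13}  ✓accept
final: {1,2,3,4,5,6,8,9,10,11,12,13}; accept 1 in set

Answer: ACCEPT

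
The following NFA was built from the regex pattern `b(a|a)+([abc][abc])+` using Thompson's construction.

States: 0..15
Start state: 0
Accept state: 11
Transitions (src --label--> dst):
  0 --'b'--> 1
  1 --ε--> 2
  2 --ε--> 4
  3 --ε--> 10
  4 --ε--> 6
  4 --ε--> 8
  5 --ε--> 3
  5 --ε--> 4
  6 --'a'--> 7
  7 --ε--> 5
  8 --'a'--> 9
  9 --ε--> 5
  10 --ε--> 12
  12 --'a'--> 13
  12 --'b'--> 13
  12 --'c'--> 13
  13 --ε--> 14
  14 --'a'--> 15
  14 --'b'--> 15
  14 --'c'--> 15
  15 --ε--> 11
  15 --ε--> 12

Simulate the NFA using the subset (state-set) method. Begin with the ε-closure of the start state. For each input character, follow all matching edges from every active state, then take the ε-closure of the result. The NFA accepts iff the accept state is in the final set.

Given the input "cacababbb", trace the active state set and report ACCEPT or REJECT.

S₀ = ε-closure({0}) = {0}
'c' @ 1: {}  — dead — no transitions
rest 'acababbb' ignored (set empty)
end set {} — state 11 not in

Answer: REJECT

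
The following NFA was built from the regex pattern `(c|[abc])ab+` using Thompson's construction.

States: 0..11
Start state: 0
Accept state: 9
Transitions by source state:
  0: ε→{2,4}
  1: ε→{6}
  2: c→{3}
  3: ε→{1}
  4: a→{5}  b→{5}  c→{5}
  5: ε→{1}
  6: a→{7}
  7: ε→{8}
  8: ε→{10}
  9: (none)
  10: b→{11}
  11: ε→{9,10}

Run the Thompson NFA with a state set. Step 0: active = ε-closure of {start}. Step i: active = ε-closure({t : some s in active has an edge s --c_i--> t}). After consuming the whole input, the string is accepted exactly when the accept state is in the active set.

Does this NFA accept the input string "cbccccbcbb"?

Answer: REJECT

Steps:
initial (ε-close {0}): {0,2,4}
'c' @ 1: {1,3,5,6}
'b' @ 2: {}  — dead — no transitions
rest 'ccccbcbb' ignored (set empty)
end set {} — state 9 not in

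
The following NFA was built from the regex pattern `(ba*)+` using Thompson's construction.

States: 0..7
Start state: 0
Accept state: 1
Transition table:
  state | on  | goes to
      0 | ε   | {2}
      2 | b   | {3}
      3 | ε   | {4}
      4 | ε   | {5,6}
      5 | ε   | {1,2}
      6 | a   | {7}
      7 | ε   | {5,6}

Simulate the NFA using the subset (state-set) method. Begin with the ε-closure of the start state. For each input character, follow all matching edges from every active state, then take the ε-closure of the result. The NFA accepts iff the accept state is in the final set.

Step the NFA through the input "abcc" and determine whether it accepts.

Answer: REJECT

Trace:
start: ε-closure({0}) = {0,2}
'a' @ 1: {}  — state set empty
rest 'bcc' ignored (set empty)
final: {}; accept 1 not in set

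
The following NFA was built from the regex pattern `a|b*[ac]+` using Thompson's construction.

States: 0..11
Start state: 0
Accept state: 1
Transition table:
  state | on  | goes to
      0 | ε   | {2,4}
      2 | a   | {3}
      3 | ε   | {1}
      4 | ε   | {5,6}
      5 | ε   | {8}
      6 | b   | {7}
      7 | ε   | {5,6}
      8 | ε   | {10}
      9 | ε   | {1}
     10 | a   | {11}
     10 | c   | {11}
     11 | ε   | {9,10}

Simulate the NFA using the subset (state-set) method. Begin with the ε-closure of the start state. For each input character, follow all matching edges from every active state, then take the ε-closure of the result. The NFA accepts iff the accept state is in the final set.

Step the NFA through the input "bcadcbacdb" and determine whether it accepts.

initial (ε-close {0}): {0,2,4,5,6,8,10}
'b' @ 1: {5,6,7,8,10}
'c' @ 2: {1,9,10,11}  ✓accept
'a' @ 3: {1,9,10,11}  ✓accept
'd' @ 4: {}  — no active states
rest 'cbacdb' ignored (set empty)
end set {} — state 1 not in

Answer: REJECT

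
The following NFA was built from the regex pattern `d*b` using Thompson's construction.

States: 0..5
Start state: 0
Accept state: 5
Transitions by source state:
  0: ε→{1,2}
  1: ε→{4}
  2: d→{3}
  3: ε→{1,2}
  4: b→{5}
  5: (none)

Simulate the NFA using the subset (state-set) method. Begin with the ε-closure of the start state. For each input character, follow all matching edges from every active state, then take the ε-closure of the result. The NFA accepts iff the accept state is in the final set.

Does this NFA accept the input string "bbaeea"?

start: ε-closure({0}) = {0,1,2,4}
'b' @ 1: {5}  (accept∈set)
'b' @ 2: {}  — state set empty
rest 'aeea' ignored (set empty)
end set {} — state 5 not in

Answer: REJECT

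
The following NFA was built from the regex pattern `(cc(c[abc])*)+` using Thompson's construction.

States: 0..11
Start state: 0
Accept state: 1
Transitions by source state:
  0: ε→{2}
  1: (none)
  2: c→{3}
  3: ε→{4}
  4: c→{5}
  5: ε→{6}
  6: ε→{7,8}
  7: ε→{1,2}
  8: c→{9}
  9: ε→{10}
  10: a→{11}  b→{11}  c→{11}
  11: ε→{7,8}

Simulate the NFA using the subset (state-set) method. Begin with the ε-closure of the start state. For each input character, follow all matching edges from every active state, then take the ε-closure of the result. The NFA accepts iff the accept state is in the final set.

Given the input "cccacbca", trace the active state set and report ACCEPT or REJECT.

Answer: ACCEPT

Derivation:
S₀ = ε-closure({0}) = {0,2}
'c' @ 1: {3,4}
'c' @ 2: {1,2,5,6,7,8}  (accept∈set)
'c' @ 3: {3,4,9,10}
'a' @ 4: {1,2,7,8,11}  (accept∈set)
'c' @ 5: {3,4,9,10}
'b' @ 6: {1,2,7,8,11}  (accept∈set)
'c' @ 7: {3,4,9,10}
'a' @ 8: {1,2,7,8,11}  (accept∈set)
after full input: {1,2,7,8,11}  (accept=1 in)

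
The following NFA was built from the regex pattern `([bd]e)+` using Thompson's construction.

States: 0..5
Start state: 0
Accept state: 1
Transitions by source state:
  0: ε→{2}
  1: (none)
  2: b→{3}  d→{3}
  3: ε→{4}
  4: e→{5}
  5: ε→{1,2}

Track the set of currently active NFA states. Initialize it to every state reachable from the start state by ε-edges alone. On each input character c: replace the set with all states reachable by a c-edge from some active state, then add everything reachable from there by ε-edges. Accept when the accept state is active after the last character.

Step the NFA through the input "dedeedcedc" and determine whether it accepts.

Answer: REJECT

Steps:
S₀ = ε-closure({0}) = {0,2}
'd' @ 1: {3,4}
'e' @ 2: {1,2,5}  (accept∈set)
'd' @ 3: {3,4}
'e' @ 4: {1,2,5}  (accept∈set)
'e' @ 5: {}  — no active states
rest 'dcedc' ignored (set empty)
final: {}; accept 1 not in set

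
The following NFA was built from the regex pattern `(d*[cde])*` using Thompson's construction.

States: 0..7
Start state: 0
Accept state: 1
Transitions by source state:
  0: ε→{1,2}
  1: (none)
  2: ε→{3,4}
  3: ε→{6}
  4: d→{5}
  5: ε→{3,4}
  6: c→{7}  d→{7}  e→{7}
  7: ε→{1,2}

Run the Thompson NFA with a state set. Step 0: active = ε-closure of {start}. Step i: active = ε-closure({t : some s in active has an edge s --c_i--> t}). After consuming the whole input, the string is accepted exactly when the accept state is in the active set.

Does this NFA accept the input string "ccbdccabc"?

initial (ε-close {0}): {0,1,2,3,4,6}
'c' @ 1: {1,2,3,4,6,7}  (accept∈set)
'c' @ 2: {1,2,3,4,6,7}  (accept∈set)
'b' @ 3: {}  — state set empty
rest 'dccabc' ignored (set empty)
final: {}; accept 1 not in set

Answer: REJECT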